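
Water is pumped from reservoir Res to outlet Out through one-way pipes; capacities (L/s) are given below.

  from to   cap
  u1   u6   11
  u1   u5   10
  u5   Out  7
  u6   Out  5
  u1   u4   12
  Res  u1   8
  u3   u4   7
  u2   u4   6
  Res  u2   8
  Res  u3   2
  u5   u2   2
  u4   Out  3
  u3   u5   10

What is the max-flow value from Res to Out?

Augment Res→u1→u4→Out: bottleneck 3, flow now 3.
Augment Res→u1→u5→Out: bottleneck 5, flow now 8.
Augment Res→u3→u5→Out: bottleneck 2, flow now 10.
Augment Res→u2→u4→u1→u6→Out: bottleneck 3, flow now 13. (uses reverse residual edge)
No augmenting path remains; maximum flow = 13.
In the residual graph, reachable from Res: {Res, u2, u4}.
Min-cut edges: Res→u1 (8), Res→u3 (2), u4→Out (3); capacity 8 + 2 + 3 = 13.
This cut is saturated, so no flow can exceed 13.

13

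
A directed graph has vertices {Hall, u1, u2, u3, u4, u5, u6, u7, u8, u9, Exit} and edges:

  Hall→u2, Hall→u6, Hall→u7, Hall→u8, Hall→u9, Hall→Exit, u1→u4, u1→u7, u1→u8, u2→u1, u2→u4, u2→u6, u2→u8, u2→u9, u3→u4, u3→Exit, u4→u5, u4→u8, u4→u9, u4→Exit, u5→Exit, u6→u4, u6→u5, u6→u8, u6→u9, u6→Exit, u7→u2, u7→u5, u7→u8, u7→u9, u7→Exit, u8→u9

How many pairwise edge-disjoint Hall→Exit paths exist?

4

Assign every edge capacity 1; by Menger, the answer equals the max flow.
Path Hall→Exit (+1); total 1.
Path Hall→u6→Exit (+1); total 2.
Path Hall→u7→Exit (+1); total 3.
Path Hall→u2→u4→Exit (+1); total 4.
No residual Hall→Exit path; max flow = 4.
Certifying cut of size 4: {Hall→Exit, Hall→u2, Hall→u6, Hall→u7}.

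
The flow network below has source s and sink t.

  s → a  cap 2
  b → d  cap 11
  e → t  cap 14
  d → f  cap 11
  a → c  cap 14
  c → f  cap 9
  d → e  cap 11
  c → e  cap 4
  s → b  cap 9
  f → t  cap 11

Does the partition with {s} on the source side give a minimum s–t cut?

Given cut capacity: 2 + 9 = 11.
Augment s→a→c→e→t: bottleneck 2, flow now 2.
Augment s→b→d→e→t: bottleneck 9, flow now 11.
No augmenting path remains; maximum flow = 11.
Cut capacity 11 equals the max flow, so it is a minimum cut.

Yes — it is a minimum cut (capacity 11).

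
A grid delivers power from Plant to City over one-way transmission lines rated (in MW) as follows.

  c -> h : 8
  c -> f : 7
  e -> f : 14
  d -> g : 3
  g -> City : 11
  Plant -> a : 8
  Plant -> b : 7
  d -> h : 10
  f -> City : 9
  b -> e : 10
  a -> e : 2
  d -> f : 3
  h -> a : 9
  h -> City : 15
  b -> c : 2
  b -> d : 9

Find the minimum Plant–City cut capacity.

Augment Plant→a→e→f→City: bottleneck 2, flow now 2.
Augment Plant→b→c→f→City: bottleneck 2, flow now 4.
Augment Plant→b→d→f→City: bottleneck 3, flow now 7.
Augment Plant→b→d→g→City: bottleneck 2, flow now 9.
No augmenting path remains; maximum flow = 9.
By max-flow min-cut, the minimum cut capacity equals the max flow.
In the residual graph, reachable from Plant: {Plant, a}.
Min-cut edges: Plant→b (7), a→e (2); capacity 7 + 2 = 9.

9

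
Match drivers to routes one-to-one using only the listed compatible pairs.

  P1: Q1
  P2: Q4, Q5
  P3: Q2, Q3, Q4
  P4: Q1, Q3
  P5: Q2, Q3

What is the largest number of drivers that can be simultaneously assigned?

5

Unit-capacity flow: source→left, listed edges, right→sink; max matching = max flow.
Augmenting path P1→Q1 (+1); matched 1.
Augmenting path P2→Q4 (+1); matched 2.
Augmenting path P3→Q2 (+1); matched 3.
Augmenting path P4→Q3 (+1); matched 4.
Augmenting path P5→Q2→P3→Q4→P2→Q5 (+1); matched 5.
No augmenting path remains; maximum matching = 5.
König certificate: {P1, P2, P3, P4, P5} is a vertex cover of size 5 (every listed pair touches it), so no matching can be larger.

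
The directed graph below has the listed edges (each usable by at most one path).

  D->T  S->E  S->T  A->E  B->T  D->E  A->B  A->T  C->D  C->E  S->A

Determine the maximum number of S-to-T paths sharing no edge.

2

Assign every edge capacity 1; by Menger, the answer equals the max flow.
Path S→T (+1); total 1.
Path S→A→T (+1); total 2.
No residual S→T path; max flow = 2.
Certifying cut of size 2: {S→A, S→T}.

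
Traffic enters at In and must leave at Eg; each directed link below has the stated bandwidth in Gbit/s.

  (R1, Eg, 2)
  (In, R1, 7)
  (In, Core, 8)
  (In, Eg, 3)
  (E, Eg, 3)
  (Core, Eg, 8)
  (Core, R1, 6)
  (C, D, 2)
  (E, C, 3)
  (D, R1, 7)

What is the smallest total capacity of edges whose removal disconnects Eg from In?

Augment In→Eg: bottleneck 3, flow now 3.
Augment In→Core→Eg: bottleneck 8, flow now 11.
Augment In→R1→Eg: bottleneck 2, flow now 13.
No augmenting path remains; maximum flow = 13.
By max-flow min-cut, the minimum cut capacity equals the max flow.
In the residual graph, reachable from In: {In, R1}.
Min-cut edges: In→Core (8), In→Eg (3), R1→Eg (2); capacity 8 + 3 + 2 = 13.

13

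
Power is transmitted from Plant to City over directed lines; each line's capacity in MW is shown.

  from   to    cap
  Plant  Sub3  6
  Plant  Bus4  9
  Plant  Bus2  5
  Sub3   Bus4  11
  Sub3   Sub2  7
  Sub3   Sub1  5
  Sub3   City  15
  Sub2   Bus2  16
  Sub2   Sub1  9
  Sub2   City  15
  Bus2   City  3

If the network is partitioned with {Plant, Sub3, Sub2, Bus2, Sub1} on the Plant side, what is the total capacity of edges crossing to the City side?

Edges leaving {Plant, Sub3, Sub2, Bus2, Sub1}: Plant→Bus4 (9), Sub3→Bus4 (11), Sub3→City (15), Sub2→City (15), Bus2→City (3).
Cut capacity = 9 + 11 + 15 + 15 + 3 = 53.

53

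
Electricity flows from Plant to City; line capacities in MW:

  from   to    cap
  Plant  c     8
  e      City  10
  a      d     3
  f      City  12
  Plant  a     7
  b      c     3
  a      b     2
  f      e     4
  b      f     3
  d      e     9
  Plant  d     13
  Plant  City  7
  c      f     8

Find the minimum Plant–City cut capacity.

26

Augment Plant→City: bottleneck 7, flow now 7.
Augment Plant→c→f→City: bottleneck 8, flow now 15.
Augment Plant→d→e→City: bottleneck 9, flow now 24.
Augment Plant→a→b→f→City: bottleneck 2, flow now 26.
No augmenting path remains; maximum flow = 26.
By max-flow min-cut, the minimum cut capacity equals the max flow.
In the residual graph, reachable from Plant: {Plant, a, d}.
Min-cut edges: Plant→c (8), Plant→City (7), a→b (2), d→e (9); capacity 8 + 7 + 2 + 9 = 26.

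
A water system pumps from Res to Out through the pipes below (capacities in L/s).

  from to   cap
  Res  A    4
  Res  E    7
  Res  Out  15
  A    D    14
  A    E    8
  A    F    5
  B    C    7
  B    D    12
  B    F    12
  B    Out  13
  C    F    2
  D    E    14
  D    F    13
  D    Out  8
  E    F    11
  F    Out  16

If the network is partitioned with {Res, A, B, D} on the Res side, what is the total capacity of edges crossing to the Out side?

Edges leaving {Res, A, B, D}: Res→E (7), Res→Out (15), A→E (8), A→F (5), B→C (7), B→F (12), B→Out (13), D→E (14), D→F (13), D→Out (8).
Cut capacity = 7 + 15 + 8 + 5 + 7 + 12 + 13 + 14 + 13 + 8 = 102.

102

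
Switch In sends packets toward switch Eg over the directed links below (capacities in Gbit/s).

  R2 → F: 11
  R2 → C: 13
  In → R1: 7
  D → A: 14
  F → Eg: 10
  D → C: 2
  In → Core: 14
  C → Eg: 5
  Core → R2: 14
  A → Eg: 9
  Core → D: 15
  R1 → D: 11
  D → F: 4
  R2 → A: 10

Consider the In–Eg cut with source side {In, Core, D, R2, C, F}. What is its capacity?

Edges leaving {In, Core, D, R2, C, F}: In→R1 (7), D→A (14), R2→A (10), C→Eg (5), F→Eg (10).
Cut capacity = 7 + 14 + 10 + 5 + 10 = 46.

46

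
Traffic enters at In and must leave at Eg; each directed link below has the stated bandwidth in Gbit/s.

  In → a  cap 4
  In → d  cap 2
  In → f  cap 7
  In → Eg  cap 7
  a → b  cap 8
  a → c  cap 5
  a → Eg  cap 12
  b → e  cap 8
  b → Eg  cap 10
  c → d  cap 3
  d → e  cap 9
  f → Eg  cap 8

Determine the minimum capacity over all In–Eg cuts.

Augment In→Eg: bottleneck 7, flow now 7.
Augment In→a→Eg: bottleneck 4, flow now 11.
Augment In→f→Eg: bottleneck 7, flow now 18.
No augmenting path remains; maximum flow = 18.
By max-flow min-cut, the minimum cut capacity equals the max flow.
In the residual graph, reachable from In: {In, d, e}.
Min-cut edges: In→a (4), In→f (7), In→Eg (7); capacity 4 + 7 + 7 = 18.

18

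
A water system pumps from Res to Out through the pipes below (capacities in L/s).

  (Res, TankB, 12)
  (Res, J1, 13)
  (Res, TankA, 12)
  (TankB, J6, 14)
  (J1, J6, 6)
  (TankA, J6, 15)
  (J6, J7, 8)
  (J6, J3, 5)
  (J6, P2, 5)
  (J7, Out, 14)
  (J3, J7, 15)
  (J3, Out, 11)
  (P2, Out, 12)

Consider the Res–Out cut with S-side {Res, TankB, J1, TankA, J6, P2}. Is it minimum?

Given cut capacity: 8 + 5 + 12 = 25.
Augment Res→TankB→J6→J7→Out: bottleneck 8, flow now 8.
Augment Res→TankB→J6→J3→Out: bottleneck 4, flow now 12.
Augment Res→J1→J6→J3→Out: bottleneck 1, flow now 13.
Augment Res→J1→J6→P2→Out: bottleneck 5, flow now 18.
No augmenting path remains; maximum flow = 18.
In the residual graph, reachable from Res: {Res, TankB, J1, TankA, J6}.
Min-cut edges: J6→J7 (8), J6→J3 (5), J6→P2 (5); capacity 8 + 5 + 5 = 18.
Cut capacity 25 exceeds the max flow 18, so it is not minimum.

No — its capacity is 25, but the minimum cut has capacity 18.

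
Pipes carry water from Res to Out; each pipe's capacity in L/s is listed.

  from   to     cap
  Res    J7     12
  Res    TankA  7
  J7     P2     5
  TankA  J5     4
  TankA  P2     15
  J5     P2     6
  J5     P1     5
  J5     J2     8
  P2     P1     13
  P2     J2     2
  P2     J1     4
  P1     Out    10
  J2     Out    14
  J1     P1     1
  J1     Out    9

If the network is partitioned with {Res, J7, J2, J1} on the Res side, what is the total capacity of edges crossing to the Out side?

36

Edges leaving {Res, J7, J2, J1}: Res→TankA (7), J7→P2 (5), J2→Out (14), J1→P1 (1), J1→Out (9).
Cut capacity = 7 + 5 + 14 + 1 + 9 = 36.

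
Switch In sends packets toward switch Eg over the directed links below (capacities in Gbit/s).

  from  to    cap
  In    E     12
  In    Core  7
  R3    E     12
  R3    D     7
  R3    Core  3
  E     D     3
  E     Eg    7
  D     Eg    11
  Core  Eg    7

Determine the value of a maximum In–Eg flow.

17

Augment In→E→Eg: bottleneck 7, flow now 7.
Augment In→Core→Eg: bottleneck 7, flow now 14.
Augment In→E→D→Eg: bottleneck 3, flow now 17.
No augmenting path remains; maximum flow = 17.
In the residual graph, reachable from In: {In, E}.
Min-cut edges: In→Core (7), E→D (3), E→Eg (7); capacity 7 + 3 + 7 = 17.
This cut is saturated, so no flow can exceed 17.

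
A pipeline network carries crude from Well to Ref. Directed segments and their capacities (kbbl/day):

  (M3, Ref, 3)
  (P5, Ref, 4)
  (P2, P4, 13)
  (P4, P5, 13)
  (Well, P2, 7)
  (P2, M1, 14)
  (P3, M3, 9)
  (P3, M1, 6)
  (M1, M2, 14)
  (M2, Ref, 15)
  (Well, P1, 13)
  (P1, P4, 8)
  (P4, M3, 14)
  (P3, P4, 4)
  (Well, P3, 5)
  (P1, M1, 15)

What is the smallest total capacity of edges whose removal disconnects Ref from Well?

21

Augment Well→P3→M3→Ref: bottleneck 3, flow now 3.
Augment Well→P1→M1→M2→Ref: bottleneck 13, flow now 16.
Augment Well→P3→M1→M2→Ref: bottleneck 1, flow now 17.
Augment Well→P3→P4→P5→Ref: bottleneck 1, flow now 18.
Augment Well→P2→P4→P5→Ref: bottleneck 3, flow now 21.
No augmenting path remains; maximum flow = 21.
By max-flow min-cut, the minimum cut capacity equals the max flow.
In the residual graph, reachable from Well: {Well, P1, P3, P2, M1, P4, M3, P5}.
Min-cut edges: M1→M2 (14), M3→Ref (3), P5→Ref (4); capacity 14 + 3 + 4 = 21.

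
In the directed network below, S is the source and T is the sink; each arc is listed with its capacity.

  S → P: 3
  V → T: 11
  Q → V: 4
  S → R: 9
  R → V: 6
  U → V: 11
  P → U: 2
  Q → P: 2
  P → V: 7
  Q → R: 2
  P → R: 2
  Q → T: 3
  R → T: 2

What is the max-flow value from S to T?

Augment S→R→T: bottleneck 2, flow now 2.
Augment S→P→V→T: bottleneck 3, flow now 5.
Augment S→R→V→T: bottleneck 6, flow now 11.
No augmenting path remains; maximum flow = 11.
In the residual graph, reachable from S: {S, R}.
Min-cut edges: S→P (3), R→V (6), R→T (2); capacity 3 + 6 + 2 = 11.
This cut is saturated, so no flow can exceed 11.

11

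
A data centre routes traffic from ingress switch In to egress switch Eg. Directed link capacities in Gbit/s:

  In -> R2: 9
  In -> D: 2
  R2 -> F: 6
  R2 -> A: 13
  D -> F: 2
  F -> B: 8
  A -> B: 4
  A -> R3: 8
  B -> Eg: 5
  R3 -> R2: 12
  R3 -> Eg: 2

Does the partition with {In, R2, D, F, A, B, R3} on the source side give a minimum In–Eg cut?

Given cut capacity: 5 + 2 = 7.
Augment In→R2→F→B→Eg: bottleneck 5, flow now 5.
Augment In→R2→A→R3→Eg: bottleneck 2, flow now 7.
No augmenting path remains; maximum flow = 7.
Cut capacity 7 equals the max flow, so it is a minimum cut.

Yes — it is a minimum cut (capacity 7).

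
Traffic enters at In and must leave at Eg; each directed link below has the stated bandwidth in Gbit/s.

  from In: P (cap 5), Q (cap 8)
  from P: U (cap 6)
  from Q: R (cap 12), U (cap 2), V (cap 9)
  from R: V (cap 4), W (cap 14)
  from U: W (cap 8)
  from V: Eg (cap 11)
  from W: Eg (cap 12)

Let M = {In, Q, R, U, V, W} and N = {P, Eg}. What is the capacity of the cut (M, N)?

28

Edges leaving {In, Q, R, U, V, W}: In→P (5), V→Eg (11), W→Eg (12).
Cut capacity = 5 + 11 + 12 = 28.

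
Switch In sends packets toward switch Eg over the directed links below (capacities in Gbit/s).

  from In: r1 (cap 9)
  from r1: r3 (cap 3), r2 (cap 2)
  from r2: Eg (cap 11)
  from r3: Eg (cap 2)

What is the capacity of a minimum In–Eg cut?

Augment In→r1→r2→Eg: bottleneck 2, flow now 2.
Augment In→r1→r3→Eg: bottleneck 2, flow now 4.
No augmenting path remains; maximum flow = 4.
By max-flow min-cut, the minimum cut capacity equals the max flow.
In the residual graph, reachable from In: {In, r1, r3}.
Min-cut edges: r1→r2 (2), r3→Eg (2); capacity 2 + 2 = 4.

4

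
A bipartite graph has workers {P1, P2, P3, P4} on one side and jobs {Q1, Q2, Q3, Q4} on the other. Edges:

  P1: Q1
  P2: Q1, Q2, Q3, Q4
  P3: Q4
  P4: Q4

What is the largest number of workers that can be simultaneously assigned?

3

Unit-capacity flow: source→left, listed edges, right→sink; max matching = max flow.
Augmenting path P1→Q1 (+1); matched 1.
Augmenting path P2→Q2 (+1); matched 2.
Augmenting path P3→Q4 (+1); matched 3.
No augmenting path remains; maximum matching = 3.
König certificate: {P1, P2, Q4} is a vertex cover of size 3 (every listed pair touches it), so no matching can be larger.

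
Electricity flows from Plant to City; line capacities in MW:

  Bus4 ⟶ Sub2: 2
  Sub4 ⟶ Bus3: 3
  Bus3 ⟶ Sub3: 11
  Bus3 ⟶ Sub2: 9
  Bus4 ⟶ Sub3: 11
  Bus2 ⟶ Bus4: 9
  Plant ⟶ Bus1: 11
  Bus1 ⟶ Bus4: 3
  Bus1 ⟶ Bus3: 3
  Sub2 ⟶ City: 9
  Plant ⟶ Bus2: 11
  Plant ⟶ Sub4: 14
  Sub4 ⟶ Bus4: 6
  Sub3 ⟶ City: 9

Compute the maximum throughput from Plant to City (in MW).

Augment Plant→Bus1→Bus3→Sub3→City: bottleneck 3, flow now 3.
Augment Plant→Bus1→Bus4→Sub3→City: bottleneck 3, flow now 6.
Augment Plant→Bus2→Bus4→Sub3→City: bottleneck 3, flow now 9.
Augment Plant→Bus2→Bus4→Sub2→City: bottleneck 2, flow now 11.
Augment Plant→Sub4→Bus3→Sub2→City: bottleneck 3, flow now 14.
Augment Plant→Bus2→Bus4→Sub3→Bus3→Sub2→City: bottleneck 3, flow now 17. (uses reverse residual edge)
No augmenting path remains; maximum flow = 17.
In the residual graph, reachable from Plant: {Plant, Bus1, Bus2, Sub4, Bus4, Sub3}.
Min-cut edges: Bus1→Bus3 (3), Sub4→Bus3 (3), Bus4→Sub2 (2), Sub3→City (9); capacity 3 + 3 + 2 + 9 = 17.
This cut is saturated, so no flow can exceed 17.

17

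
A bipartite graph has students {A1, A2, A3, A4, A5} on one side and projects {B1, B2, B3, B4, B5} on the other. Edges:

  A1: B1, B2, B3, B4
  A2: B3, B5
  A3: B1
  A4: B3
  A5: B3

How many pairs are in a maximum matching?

Unit-capacity flow: source→left, listed edges, right→sink; max matching = max flow.
Augmenting path A1→B1 (+1); matched 1.
Augmenting path A2→B3 (+1); matched 2.
Augmenting path A3→B1→A1→B2 (+1); matched 3.
Augmenting path A4→B3→A2→B5 (+1); matched 4.
No augmenting path remains; maximum matching = 4.
König certificate: {A1, A2, A3, B3} is a vertex cover of size 4 (every listed pair touches it), so no matching can be larger.

4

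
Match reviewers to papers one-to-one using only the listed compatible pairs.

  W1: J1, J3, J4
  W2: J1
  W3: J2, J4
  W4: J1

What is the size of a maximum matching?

Unit-capacity flow: source→left, listed edges, right→sink; max matching = max flow.
Augmenting path W1→J1 (+1); matched 1.
Augmenting path W3→J2 (+1); matched 2.
Augmenting path W2→J1→W1→J3 (+1); matched 3.
No augmenting path remains; maximum matching = 3.
König certificate: {W1, W3, J1} is a vertex cover of size 3 (every listed pair touches it), so no matching can be larger.

3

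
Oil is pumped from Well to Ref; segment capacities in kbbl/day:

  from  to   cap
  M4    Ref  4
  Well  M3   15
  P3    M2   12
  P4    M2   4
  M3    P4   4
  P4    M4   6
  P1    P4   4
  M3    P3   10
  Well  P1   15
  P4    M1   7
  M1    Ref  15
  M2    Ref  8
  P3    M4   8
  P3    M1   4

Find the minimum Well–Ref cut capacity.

18

Augment Well→M3→P3→M1→Ref: bottleneck 4, flow now 4.
Augment Well→M3→P3→M4→Ref: bottleneck 4, flow now 8.
Augment Well→M3→P3→M2→Ref: bottleneck 2, flow now 10.
Augment Well→M3→P4→M1→Ref: bottleneck 4, flow now 14.
Augment Well→P1→P4→M1→Ref: bottleneck 3, flow now 17.
Augment Well→P1→P4→M2→Ref: bottleneck 1, flow now 18.
No augmenting path remains; maximum flow = 18.
By max-flow min-cut, the minimum cut capacity equals the max flow.
In the residual graph, reachable from Well: {Well, M3, P1}.
Min-cut edges: M3→P3 (10), M3→P4 (4), P1→P4 (4); capacity 10 + 4 + 4 = 18.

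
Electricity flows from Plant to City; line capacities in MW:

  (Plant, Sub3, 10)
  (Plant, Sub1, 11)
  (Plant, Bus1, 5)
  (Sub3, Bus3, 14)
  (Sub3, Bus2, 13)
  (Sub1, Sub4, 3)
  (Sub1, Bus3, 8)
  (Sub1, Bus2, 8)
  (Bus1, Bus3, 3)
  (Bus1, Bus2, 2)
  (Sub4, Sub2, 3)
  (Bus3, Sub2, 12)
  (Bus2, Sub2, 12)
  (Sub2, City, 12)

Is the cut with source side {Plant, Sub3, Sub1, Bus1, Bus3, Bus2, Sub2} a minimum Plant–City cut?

No — its capacity is 15, but the minimum cut has capacity 12.

Given cut capacity: 3 + 12 = 15.
Augment Plant→Sub3→Bus3→Sub2→City: bottleneck 10, flow now 10.
Augment Plant→Sub1→Sub4→Sub2→City: bottleneck 2, flow now 12.
No augmenting path remains; maximum flow = 12.
In the residual graph, reachable from Plant: {Plant, Sub3, Sub1, Bus1, Sub4, Bus3, Bus2, Sub2}.
Min-cut edges: Sub2→City (12); capacity 12 = 12.
Cut capacity 15 exceeds the max flow 12, so it is not minimum.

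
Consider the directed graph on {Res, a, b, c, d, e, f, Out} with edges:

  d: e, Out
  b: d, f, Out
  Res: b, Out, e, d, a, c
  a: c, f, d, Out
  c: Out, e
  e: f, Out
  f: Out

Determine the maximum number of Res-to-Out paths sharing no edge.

Assign every edge capacity 1; by Menger, the answer equals the max flow.
Path Res→Out (+1); total 1.
Path Res→a→Out (+1); total 2.
Path Res→b→Out (+1); total 3.
Path Res→c→Out (+1); total 4.
Path Res→d→Out (+1); total 5.
Path Res→e→Out (+1); total 6.
No residual Res→Out path; max flow = 6.
Certifying cut of size 6: {Res→Out, Res→a, Res→b, Res→c, Res→d, Res→e}.

6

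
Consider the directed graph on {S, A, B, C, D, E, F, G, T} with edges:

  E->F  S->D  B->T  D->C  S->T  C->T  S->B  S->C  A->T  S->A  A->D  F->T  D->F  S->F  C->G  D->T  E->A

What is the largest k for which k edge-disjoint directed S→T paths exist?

6

Assign every edge capacity 1; by Menger, the answer equals the max flow.
Path S→T (+1); total 1.
Path S→A→T (+1); total 2.
Path S→B→T (+1); total 3.
Path S→C→T (+1); total 4.
Path S→D→T (+1); total 5.
Path S→F→T (+1); total 6.
No residual S→T path; max flow = 6.
Certifying cut of size 6: {S→A, S→B, S→C, S→D, S→F, S→T}.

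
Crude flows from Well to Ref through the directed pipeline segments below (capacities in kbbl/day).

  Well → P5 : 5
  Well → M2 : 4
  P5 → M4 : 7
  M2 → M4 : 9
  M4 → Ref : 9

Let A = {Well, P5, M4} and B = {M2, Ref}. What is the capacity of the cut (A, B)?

Edges leaving {Well, P5, M4}: Well→M2 (4), M4→Ref (9).
Cut capacity = 4 + 9 = 13.

13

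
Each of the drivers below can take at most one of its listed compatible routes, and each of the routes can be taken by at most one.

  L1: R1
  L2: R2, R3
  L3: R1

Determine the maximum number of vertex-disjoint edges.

Unit-capacity flow: source→left, listed edges, right→sink; max matching = max flow.
Augmenting path L1→R1 (+1); matched 1.
Augmenting path L2→R2 (+1); matched 2.
No augmenting path remains; maximum matching = 2.
König certificate: {L2, R1} is a vertex cover of size 2 (every listed pair touches it), so no matching can be larger.

2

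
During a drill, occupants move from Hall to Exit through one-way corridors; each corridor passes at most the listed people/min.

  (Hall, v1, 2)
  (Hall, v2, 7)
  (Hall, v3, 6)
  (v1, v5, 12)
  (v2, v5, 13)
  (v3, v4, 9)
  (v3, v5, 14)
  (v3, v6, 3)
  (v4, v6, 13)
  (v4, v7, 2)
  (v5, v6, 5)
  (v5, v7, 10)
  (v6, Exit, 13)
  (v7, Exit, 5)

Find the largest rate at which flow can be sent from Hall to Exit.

Augment Hall→v3→v6→Exit: bottleneck 3, flow now 3.
Augment Hall→v1→v5→v6→Exit: bottleneck 2, flow now 5.
Augment Hall→v2→v5→v6→Exit: bottleneck 3, flow now 8.
Augment Hall→v2→v5→v7→Exit: bottleneck 4, flow now 12.
Augment Hall→v3→v4→v6→Exit: bottleneck 3, flow now 15.
No augmenting path remains; maximum flow = 15.
In the residual graph, reachable from Hall: {Hall}.
Min-cut edges: Hall→v1 (2), Hall→v2 (7), Hall→v3 (6); capacity 2 + 7 + 6 = 15.
This cut is saturated, so no flow can exceed 15.

15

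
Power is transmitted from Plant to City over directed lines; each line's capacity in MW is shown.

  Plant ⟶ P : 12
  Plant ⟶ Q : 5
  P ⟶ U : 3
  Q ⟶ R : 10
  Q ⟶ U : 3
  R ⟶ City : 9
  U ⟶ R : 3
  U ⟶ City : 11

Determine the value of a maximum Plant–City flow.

8

Augment Plant→P→U→City: bottleneck 3, flow now 3.
Augment Plant→Q→R→City: bottleneck 5, flow now 8.
No augmenting path remains; maximum flow = 8.
In the residual graph, reachable from Plant: {Plant, P}.
Min-cut edges: Plant→Q (5), P→U (3); capacity 5 + 3 = 8.
This cut is saturated, so no flow can exceed 8.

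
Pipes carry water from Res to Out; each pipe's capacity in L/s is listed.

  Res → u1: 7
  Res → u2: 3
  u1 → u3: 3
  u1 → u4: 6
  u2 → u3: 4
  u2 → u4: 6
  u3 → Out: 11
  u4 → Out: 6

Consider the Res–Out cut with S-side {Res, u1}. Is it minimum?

Given cut capacity: 3 + 3 + 6 = 12.
Augment Res→u1→u3→Out: bottleneck 3, flow now 3.
Augment Res→u1→u4→Out: bottleneck 4, flow now 7.
Augment Res→u2→u3→Out: bottleneck 3, flow now 10.
No augmenting path remains; maximum flow = 10.
In the residual graph, reachable from Res: {Res}.
Min-cut edges: Res→u1 (7), Res→u2 (3); capacity 7 + 3 = 10.
Cut capacity 12 exceeds the max flow 10, so it is not minimum.

No — its capacity is 12, but the minimum cut has capacity 10.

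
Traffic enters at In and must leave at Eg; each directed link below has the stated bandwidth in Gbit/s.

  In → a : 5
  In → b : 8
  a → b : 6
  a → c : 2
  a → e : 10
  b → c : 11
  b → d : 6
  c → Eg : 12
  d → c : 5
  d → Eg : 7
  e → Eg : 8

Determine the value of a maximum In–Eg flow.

Augment In→a→c→Eg: bottleneck 2, flow now 2.
Augment In→a→e→Eg: bottleneck 3, flow now 5.
Augment In→b→c→Eg: bottleneck 8, flow now 13.
No augmenting path remains; maximum flow = 13.
In the residual graph, reachable from In: {In}.
Min-cut edges: In→a (5), In→b (8); capacity 5 + 8 = 13.
This cut is saturated, so no flow can exceed 13.

13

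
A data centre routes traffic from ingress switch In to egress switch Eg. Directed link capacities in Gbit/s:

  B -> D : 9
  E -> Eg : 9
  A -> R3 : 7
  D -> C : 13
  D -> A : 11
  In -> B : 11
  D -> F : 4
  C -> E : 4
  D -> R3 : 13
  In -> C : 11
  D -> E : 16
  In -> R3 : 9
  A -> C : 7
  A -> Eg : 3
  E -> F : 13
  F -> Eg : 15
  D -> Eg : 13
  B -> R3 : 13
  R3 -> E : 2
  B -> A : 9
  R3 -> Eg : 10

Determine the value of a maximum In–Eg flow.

24

Augment In→R3→Eg: bottleneck 9, flow now 9.
Augment In→B→D→Eg: bottleneck 9, flow now 18.
Augment In→B→A→Eg: bottleneck 2, flow now 20.
Augment In→C→E→Eg: bottleneck 4, flow now 24.
No augmenting path remains; maximum flow = 24.
In the residual graph, reachable from In: {In, C}.
Min-cut edges: In→B (11), In→R3 (9), C→E (4); capacity 11 + 9 + 4 = 24.
This cut is saturated, so no flow can exceed 24.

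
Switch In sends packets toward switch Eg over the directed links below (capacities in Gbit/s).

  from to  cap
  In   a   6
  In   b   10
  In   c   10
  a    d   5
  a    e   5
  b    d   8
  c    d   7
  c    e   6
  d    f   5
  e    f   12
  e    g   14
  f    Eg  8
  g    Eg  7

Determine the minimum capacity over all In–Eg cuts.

15

Augment In→a→d→f→Eg: bottleneck 5, flow now 5.
Augment In→a→e→f→Eg: bottleneck 1, flow now 6.
Augment In→c→e→f→Eg: bottleneck 2, flow now 8.
Augment In→c→e→g→Eg: bottleneck 4, flow now 12.
Augment In→b→d→a→e→g→Eg: bottleneck 3, flow now 15. (uses reverse residual edge)
No augmenting path remains; maximum flow = 15.
By max-flow min-cut, the minimum cut capacity equals the max flow.
In the residual graph, reachable from In: {In, a, b, c, d, e, f, g}.
Min-cut edges: f→Eg (8), g→Eg (7); capacity 8 + 7 = 15.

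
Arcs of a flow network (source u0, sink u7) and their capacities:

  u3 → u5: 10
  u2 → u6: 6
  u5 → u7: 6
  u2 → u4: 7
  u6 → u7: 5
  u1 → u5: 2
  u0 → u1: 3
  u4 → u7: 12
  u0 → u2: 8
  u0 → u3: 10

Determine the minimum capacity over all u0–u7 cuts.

Augment u0→u1→u5→u7: bottleneck 2, flow now 2.
Augment u0→u2→u4→u7: bottleneck 7, flow now 9.
Augment u0→u2→u6→u7: bottleneck 1, flow now 10.
Augment u0→u3→u5→u7: bottleneck 4, flow now 14.
No augmenting path remains; maximum flow = 14.
By max-flow min-cut, the minimum cut capacity equals the max flow.
In the residual graph, reachable from u0: {u0, u1, u3, u5}.
Min-cut edges: u0→u2 (8), u5→u7 (6); capacity 8 + 6 = 14.

14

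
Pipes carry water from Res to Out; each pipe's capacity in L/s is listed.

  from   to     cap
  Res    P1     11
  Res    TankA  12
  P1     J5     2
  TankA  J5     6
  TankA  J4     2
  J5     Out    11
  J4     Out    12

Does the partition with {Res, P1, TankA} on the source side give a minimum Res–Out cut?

Yes — it is a minimum cut (capacity 10).

Given cut capacity: 2 + 6 + 2 = 10.
Augment Res→P1→J5→Out: bottleneck 2, flow now 2.
Augment Res→TankA→J5→Out: bottleneck 6, flow now 8.
Augment Res→TankA→J4→Out: bottleneck 2, flow now 10.
No augmenting path remains; maximum flow = 10.
Cut capacity 10 equals the max flow, so it is a minimum cut.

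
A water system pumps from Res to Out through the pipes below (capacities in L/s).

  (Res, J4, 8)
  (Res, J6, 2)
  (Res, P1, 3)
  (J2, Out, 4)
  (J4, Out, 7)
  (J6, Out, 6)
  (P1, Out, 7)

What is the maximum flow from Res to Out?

12

Augment Res→J4→Out: bottleneck 7, flow now 7.
Augment Res→J6→Out: bottleneck 2, flow now 9.
Augment Res→P1→Out: bottleneck 3, flow now 12.
No augmenting path remains; maximum flow = 12.
In the residual graph, reachable from Res: {Res, J4}.
Min-cut edges: Res→J6 (2), Res→P1 (3), J4→Out (7); capacity 2 + 3 + 7 = 12.
This cut is saturated, so no flow can exceed 12.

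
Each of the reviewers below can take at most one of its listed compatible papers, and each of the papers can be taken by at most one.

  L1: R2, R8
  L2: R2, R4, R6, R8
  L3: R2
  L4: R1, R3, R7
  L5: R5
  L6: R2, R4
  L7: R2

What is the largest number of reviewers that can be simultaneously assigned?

6

Unit-capacity flow: source→left, listed edges, right→sink; max matching = max flow.
Augmenting path L1→R2 (+1); matched 1.
Augmenting path L2→R4 (+1); matched 2.
Augmenting path L4→R1 (+1); matched 3.
Augmenting path L5→R5 (+1); matched 4.
Augmenting path L3→R2→L1→R8 (+1); matched 5.
Augmenting path L6→R4→L2→R6 (+1); matched 6.
No augmenting path remains; maximum matching = 6.
König certificate: {L1, L2, L4, L5, L6, R2} is a vertex cover of size 6 (every listed pair touches it), so no matching can be larger.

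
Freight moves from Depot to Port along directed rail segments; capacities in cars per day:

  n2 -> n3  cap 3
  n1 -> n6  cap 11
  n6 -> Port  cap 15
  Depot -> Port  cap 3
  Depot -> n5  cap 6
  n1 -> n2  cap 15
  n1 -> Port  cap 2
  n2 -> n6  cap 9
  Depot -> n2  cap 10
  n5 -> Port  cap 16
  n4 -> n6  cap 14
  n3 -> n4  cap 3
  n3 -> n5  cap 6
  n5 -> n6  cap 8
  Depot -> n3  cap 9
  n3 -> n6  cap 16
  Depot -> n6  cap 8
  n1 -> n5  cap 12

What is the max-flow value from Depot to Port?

30

Augment Depot→Port: bottleneck 3, flow now 3.
Augment Depot→n5→Port: bottleneck 6, flow now 9.
Augment Depot→n6→Port: bottleneck 8, flow now 17.
Augment Depot→n2→n6→Port: bottleneck 7, flow now 24.
Augment Depot→n3→n5→Port: bottleneck 6, flow now 30.
No augmenting path remains; maximum flow = 30.
In the residual graph, reachable from Depot: {Depot, n2, n3, n4, n6}.
Min-cut edges: Depot→n5 (6), Depot→Port (3), n3→n5 (6), n6→Port (15); capacity 6 + 3 + 6 + 15 = 30.
This cut is saturated, so no flow can exceed 30.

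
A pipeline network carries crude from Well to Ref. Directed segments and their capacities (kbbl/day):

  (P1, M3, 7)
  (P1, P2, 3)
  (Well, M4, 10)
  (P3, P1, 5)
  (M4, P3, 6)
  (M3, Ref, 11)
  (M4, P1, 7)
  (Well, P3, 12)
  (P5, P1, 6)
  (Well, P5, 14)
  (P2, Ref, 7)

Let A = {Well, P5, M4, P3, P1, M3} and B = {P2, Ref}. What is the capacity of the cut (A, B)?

Edges leaving {Well, P5, M4, P3, P1, M3}: P1→P2 (3), M3→Ref (11).
Cut capacity = 3 + 11 = 14.

14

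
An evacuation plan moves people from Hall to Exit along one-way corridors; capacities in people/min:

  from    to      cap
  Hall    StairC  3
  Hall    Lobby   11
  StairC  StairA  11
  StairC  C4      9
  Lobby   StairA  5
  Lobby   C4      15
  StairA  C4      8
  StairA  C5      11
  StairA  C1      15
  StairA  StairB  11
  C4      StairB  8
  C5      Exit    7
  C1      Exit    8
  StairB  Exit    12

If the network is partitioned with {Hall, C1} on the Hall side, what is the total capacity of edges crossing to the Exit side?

Edges leaving {Hall, C1}: Hall→StairC (3), Hall→Lobby (11), C1→Exit (8).
Cut capacity = 3 + 11 + 8 = 22.

22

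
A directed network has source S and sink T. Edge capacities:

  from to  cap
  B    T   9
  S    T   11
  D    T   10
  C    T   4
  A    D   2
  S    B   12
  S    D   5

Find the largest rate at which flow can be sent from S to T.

25

Augment S→T: bottleneck 11, flow now 11.
Augment S→B→T: bottleneck 9, flow now 20.
Augment S→D→T: bottleneck 5, flow now 25.
No augmenting path remains; maximum flow = 25.
In the residual graph, reachable from S: {S, B}.
Min-cut edges: S→D (5), S→T (11), B→T (9); capacity 5 + 11 + 9 = 25.
This cut is saturated, so no flow can exceed 25.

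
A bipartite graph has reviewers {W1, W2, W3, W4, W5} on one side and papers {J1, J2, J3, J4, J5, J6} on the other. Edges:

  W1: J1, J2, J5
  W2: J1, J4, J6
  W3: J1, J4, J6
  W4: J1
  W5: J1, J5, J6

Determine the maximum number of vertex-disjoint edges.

Unit-capacity flow: source→left, listed edges, right→sink; max matching = max flow.
Augmenting path W1→J1 (+1); matched 1.
Augmenting path W2→J4 (+1); matched 2.
Augmenting path W3→J6 (+1); matched 3.
Augmenting path W5→J5 (+1); matched 4.
Augmenting path W4→J1→W1→J2 (+1); matched 5.
No augmenting path remains; maximum matching = 5.
König certificate: {W1, W2, W3, W4, W5} is a vertex cover of size 5 (every listed pair touches it), so no matching can be larger.

5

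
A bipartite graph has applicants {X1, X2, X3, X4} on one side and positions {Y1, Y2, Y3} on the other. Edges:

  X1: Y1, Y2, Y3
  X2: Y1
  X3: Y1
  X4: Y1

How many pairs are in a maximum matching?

Unit-capacity flow: source→left, listed edges, right→sink; max matching = max flow.
Augmenting path X1→Y1 (+1); matched 1.
Augmenting path X2→Y1→X1→Y2 (+1); matched 2.
No augmenting path remains; maximum matching = 2.
König certificate: {X1, Y1} is a vertex cover of size 2 (every listed pair touches it), so no matching can be larger.

2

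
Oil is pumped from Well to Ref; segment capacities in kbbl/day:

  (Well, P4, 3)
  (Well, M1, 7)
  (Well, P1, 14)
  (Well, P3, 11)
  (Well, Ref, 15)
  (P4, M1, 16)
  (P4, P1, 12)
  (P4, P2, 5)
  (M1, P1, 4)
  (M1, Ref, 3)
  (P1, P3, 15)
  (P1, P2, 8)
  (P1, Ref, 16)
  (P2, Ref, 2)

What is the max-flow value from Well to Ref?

36

Augment Well→Ref: bottleneck 15, flow now 15.
Augment Well→M1→Ref: bottleneck 3, flow now 18.
Augment Well→P1→Ref: bottleneck 14, flow now 32.
Augment Well→P4→P1→Ref: bottleneck 2, flow now 34.
Augment Well→P4→P2→Ref: bottleneck 1, flow now 35.
Augment Well→M1→P1→P2→Ref: bottleneck 1, flow now 36.
No augmenting path remains; maximum flow = 36.
In the residual graph, reachable from Well: {Well, P4, M1, P1, P3, P2}.
Min-cut edges: Well→Ref (15), M1→Ref (3), P1→Ref (16), P2→Ref (2); capacity 15 + 3 + 16 + 2 = 36.
This cut is saturated, so no flow can exceed 36.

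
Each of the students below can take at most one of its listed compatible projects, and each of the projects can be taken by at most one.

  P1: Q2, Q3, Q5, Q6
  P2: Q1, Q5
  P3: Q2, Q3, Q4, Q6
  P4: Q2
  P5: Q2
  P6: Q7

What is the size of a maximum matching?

5

Unit-capacity flow: source→left, listed edges, right→sink; max matching = max flow.
Augmenting path P1→Q2 (+1); matched 1.
Augmenting path P2→Q1 (+1); matched 2.
Augmenting path P3→Q3 (+1); matched 3.
Augmenting path P6→Q7 (+1); matched 4.
Augmenting path P4→Q2→P1→Q5 (+1); matched 5.
No augmenting path remains; maximum matching = 5.
König certificate: {P1, P2, P3, P6, Q2} is a vertex cover of size 5 (every listed pair touches it), so no matching can be larger.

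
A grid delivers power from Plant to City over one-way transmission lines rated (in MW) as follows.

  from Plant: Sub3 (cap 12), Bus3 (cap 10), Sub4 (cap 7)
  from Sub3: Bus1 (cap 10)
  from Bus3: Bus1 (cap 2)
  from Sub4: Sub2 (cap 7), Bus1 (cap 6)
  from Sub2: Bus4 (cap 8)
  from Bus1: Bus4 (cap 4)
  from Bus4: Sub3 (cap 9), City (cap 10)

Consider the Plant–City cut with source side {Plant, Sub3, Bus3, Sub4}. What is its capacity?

Edges leaving {Plant, Sub3, Bus3, Sub4}: Sub3→Bus1 (10), Bus3→Bus1 (2), Sub4→Sub2 (7), Sub4→Bus1 (6).
Cut capacity = 10 + 2 + 7 + 6 = 25.

25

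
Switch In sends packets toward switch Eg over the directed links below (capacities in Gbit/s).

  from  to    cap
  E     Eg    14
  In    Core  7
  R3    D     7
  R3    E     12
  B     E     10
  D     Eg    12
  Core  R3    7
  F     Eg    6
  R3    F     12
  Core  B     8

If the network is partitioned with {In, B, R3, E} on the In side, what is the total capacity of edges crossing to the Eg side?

40

Edges leaving {In, B, R3, E}: In→Core (7), R3→D (7), R3→F (12), E→Eg (14).
Cut capacity = 7 + 7 + 12 + 14 = 40.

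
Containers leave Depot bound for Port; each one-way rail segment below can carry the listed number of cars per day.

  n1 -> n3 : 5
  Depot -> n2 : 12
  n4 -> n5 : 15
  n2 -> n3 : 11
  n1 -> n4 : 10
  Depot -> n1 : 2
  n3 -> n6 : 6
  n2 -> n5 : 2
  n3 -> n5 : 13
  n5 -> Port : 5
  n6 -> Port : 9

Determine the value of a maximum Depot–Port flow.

11

Augment Depot→n2→n5→Port: bottleneck 2, flow now 2.
Augment Depot→n1→n3→n5→Port: bottleneck 2, flow now 4.
Augment Depot→n2→n3→n5→Port: bottleneck 1, flow now 5.
Augment Depot→n2→n3→n6→Port: bottleneck 6, flow now 11.
No augmenting path remains; maximum flow = 11.
In the residual graph, reachable from Depot: {Depot, n1, n2, n3, n4, n5}.
Min-cut edges: n3→n6 (6), n5→Port (5); capacity 6 + 5 = 11.
This cut is saturated, so no flow can exceed 11.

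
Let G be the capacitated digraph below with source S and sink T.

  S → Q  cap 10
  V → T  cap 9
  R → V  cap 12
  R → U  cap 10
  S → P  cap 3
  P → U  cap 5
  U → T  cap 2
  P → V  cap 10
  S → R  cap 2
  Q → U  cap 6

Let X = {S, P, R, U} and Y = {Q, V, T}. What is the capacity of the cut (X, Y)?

34

Edges leaving {S, P, R, U}: S→Q (10), P→V (10), R→V (12), U→T (2).
Cut capacity = 10 + 10 + 12 + 2 = 34.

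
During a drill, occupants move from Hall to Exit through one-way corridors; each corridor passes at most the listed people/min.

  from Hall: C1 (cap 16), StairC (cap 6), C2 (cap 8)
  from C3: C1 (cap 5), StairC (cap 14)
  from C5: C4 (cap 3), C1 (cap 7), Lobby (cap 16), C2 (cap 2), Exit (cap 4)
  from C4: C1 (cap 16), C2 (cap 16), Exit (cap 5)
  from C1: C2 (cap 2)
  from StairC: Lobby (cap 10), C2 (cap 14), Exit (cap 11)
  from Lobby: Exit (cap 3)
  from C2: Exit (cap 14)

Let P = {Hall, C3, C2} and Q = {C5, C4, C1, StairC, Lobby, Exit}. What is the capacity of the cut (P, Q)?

55

Edges leaving {Hall, C3, C2}: Hall→C1 (16), Hall→StairC (6), C3→C1 (5), C3→StairC (14), C2→Exit (14).
Cut capacity = 16 + 6 + 5 + 14 + 14 = 55.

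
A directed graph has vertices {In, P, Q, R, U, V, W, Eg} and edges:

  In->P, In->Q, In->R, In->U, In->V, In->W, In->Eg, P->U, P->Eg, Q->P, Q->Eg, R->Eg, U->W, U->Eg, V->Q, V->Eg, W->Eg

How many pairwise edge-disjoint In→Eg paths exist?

Assign every edge capacity 1; by Menger, the answer equals the max flow.
Path In→Eg (+1); total 1.
Path In→P→Eg (+1); total 2.
Path In→Q→Eg (+1); total 3.
Path In→R→Eg (+1); total 4.
Path In→U→Eg (+1); total 5.
Path In→V→Eg (+1); total 6.
Path In→W→Eg (+1); total 7.
No residual In→Eg path; max flow = 7.
Certifying cut of size 7: {In→Eg, In→P, In→Q, In→R, In→U, In→V, In→W}.

7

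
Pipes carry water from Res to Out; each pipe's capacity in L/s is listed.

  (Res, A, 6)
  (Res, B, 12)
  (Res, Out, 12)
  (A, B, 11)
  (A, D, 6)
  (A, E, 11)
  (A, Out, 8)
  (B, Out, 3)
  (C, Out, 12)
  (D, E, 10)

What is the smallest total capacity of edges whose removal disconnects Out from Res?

21

Augment Res→Out: bottleneck 12, flow now 12.
Augment Res→A→Out: bottleneck 6, flow now 18.
Augment Res→B→Out: bottleneck 3, flow now 21.
No augmenting path remains; maximum flow = 21.
By max-flow min-cut, the minimum cut capacity equals the max flow.
In the residual graph, reachable from Res: {Res, B}.
Min-cut edges: Res→A (6), Res→Out (12), B→Out (3); capacity 6 + 12 + 3 = 21.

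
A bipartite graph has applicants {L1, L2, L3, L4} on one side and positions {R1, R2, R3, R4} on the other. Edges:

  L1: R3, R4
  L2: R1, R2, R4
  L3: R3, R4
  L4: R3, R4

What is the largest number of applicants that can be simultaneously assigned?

3

Unit-capacity flow: source→left, listed edges, right→sink; max matching = max flow.
Augmenting path L1→R3 (+1); matched 1.
Augmenting path L2→R1 (+1); matched 2.
Augmenting path L3→R4 (+1); matched 3.
No augmenting path remains; maximum matching = 3.
König certificate: {L2, R3, R4} is a vertex cover of size 3 (every listed pair touches it), so no matching can be larger.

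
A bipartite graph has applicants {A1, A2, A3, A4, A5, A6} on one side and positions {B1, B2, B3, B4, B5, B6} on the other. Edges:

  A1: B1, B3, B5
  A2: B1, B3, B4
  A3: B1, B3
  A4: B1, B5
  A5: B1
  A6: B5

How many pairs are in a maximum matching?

4

Unit-capacity flow: source→left, listed edges, right→sink; max matching = max flow.
Augmenting path A1→B1 (+1); matched 1.
Augmenting path A2→B3 (+1); matched 2.
Augmenting path A4→B5 (+1); matched 3.
Augmenting path A3→B3→A2→B4 (+1); matched 4.
No augmenting path remains; maximum matching = 4.
König certificate: {A2, B1, B3, B5} is a vertex cover of size 4 (every listed pair touches it), so no matching can be larger.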